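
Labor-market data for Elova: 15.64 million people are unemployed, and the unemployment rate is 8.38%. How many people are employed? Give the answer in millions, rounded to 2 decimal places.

About 170.99 million are employed.

Labor force = U / u = 15.64 / 0.0838 ≈ 186.63 million.
Employed = labor force − unemployed = 186.63 − 15.64 = 170.99 million.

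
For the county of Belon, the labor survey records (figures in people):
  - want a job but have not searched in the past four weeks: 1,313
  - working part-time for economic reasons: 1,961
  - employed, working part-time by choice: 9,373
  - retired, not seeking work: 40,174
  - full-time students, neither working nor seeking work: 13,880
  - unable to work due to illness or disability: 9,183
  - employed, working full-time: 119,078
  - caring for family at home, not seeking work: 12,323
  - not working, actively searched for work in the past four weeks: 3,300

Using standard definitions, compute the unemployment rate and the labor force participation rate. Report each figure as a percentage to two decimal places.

Employed = 1,961 + 9,373 + 119,078 = 130,412 (anyone who worked, including part-time for economic reasons, counts as employed).
Unemployed = 3,300.
Labor force = 130,412 + 3,300 = 133,712.
Not in labor force = 1,313 + 40,174 + 13,880 + 9,183 + 12,323 = 76,873 (those not working and not actively searching are outside the labor force — including those who want a job but have given up searching).
Civilian working-age population = 133,712 + 76,873 = 210,585.
Unemployment rate = 3,300 / 133,712 = 2.47%.
Labor force participation rate = 133,712 / 210,585 = 63.50%.

Unemployment rate ≈ 2.47%; labor force participation rate ≈ 63.50%.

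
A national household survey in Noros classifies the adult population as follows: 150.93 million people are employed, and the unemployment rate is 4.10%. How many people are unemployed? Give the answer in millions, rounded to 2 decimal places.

Let U be the number unemployed. The labor force is E + U, and U/(E+U) = 0.0410.
So U = 0.0410 × 150.93 / (1 − 0.0410) = 6.1881 / 0.9590 ≈ 6.45 million.

About 6.45 million are unemployed.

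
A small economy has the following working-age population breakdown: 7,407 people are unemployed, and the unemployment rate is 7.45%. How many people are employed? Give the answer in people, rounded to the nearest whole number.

Labor force = U / u = 7,407 / 0.0745 ≈ 99,423.
Employed = labor force − unemployed = 99,423 − 7,407 = 92,016.

About 92,016 are employed.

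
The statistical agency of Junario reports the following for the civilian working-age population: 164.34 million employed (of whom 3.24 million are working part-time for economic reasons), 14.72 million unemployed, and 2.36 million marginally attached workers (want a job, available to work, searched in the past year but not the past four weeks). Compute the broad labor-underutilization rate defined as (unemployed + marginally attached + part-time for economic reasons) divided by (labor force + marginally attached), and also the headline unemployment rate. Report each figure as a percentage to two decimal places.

Broad underutilization rate ≈ 11.20%; headline unemployment rate ≈ 8.22%.

Labor force = 164.34 + 14.72 = 179.06 million.
Numerator = 14.72 + 2.36 + 3.24 = 20.32 million.
Denominator = 179.06 + 2.36 = 181.42 million.
Broad rate = 20.32 / 181.42 = 11.20%.
Headline unemployment rate = 14.72 / 179.06 = 8.22%.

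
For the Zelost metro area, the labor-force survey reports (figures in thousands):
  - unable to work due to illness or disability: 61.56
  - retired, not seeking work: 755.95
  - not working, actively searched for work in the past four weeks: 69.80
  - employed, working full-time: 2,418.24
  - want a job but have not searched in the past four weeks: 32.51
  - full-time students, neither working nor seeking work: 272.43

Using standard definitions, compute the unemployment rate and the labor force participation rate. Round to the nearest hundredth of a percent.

Employed = 2,418.24 thousand.
Unemployed = 69.80 thousand.
Labor force = 2,418.24 + 69.80 = 2,488.04 thousand.
Not in labor force = 61.56 + 755.95 + 32.51 + 272.43 = 1,122.45 thousand (those not working and not actively searching are outside the labor force — including those who want a job but have given up searching).
Civilian working-age population = 2,488.04 + 1,122.45 = 3,610.49 thousand.
Unemployment rate = 69.80 / 2,488.04 = 2.81%.
Labor force participation rate = 2,488.04 / 3,610.49 = 68.91%.

Unemployment rate ≈ 2.81%; labor force participation rate ≈ 68.91%.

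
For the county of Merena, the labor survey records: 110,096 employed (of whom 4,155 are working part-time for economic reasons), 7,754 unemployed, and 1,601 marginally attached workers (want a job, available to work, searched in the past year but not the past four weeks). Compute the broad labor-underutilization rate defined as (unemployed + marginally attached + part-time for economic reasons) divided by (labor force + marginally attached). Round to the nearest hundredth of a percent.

Labor force = 110,096 + 7,754 = 117,850.
Numerator = 7,754 + 1,601 + 4,155 = 13,510.
Denominator = 117,850 + 1,601 = 119,451.
Broad rate = 13,510 / 119,451 = 11.31%.

Broad underutilization rate ≈ 11.31%.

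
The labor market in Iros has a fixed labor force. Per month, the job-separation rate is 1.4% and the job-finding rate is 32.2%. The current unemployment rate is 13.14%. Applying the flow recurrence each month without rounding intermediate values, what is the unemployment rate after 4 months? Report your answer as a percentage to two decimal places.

Unemployment rate after four months ≈ 5.91%.

With a fixed labor force, u_{t+1} = u_t + s·(1−u_t) − f·u_t = u_t·(1−s−f) + s.
Here 1−s−f = 0.664 and s = 0.014.
u_1 = 0.131400 × 0.664 + 0.014 = 0.101250.
u_2 = 0.101250 × 0.664 + 0.014 = 0.081230.
u_3 = 0.081230 × 0.664 + 0.014 = 0.067937.
u_4 = 0.067937 × 0.664 + 0.014 = 0.059110.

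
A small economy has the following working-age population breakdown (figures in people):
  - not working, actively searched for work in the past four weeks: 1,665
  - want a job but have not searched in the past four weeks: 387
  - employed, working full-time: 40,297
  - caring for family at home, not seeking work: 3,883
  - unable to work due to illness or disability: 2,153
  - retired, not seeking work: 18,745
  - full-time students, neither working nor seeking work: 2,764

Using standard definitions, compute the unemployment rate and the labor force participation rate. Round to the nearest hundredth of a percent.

Employed = 40,297.
Unemployed = 1,665.
Labor force = 40,297 + 1,665 = 41,962.
Not in labor force = 387 + 3,883 + 2,153 + 18,745 + 2,764 = 27,932 (those not working and not actively searching are outside the labor force — including those who want a job but have given up searching).
Civilian working-age population = 41,962 + 27,932 = 69,894.
Unemployment rate = 1,665 / 41,962 = 3.97%.
Labor force participation rate = 41,962 / 69,894 = 60.04%.

Unemployment rate ≈ 3.97%; labor force participation rate ≈ 60.04%.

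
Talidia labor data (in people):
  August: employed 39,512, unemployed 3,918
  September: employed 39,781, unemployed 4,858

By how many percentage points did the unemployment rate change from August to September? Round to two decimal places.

The unemployment rate changed by +1.86 percentage points.

August: labor force = 39,512 + 3,918 = 43,430; u = 3,918/43,430 = 9.02%.
September: labor force = 39,781 + 4,858 = 44,639; u = 4,858/44,639 = 10.88%.
Change = 10.88% − 9.02% = +1.86 pp.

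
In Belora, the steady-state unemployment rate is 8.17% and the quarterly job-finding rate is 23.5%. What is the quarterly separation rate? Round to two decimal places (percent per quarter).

From u* = s/(s+f): s = u·f/(1−u).
s = 0.0817 × 23.5 / (1 − 0.0817) = 1.9199 / 0.9183 ≈ 2.09% per quarter.

Separation rate ≈ 2.09% per quarter.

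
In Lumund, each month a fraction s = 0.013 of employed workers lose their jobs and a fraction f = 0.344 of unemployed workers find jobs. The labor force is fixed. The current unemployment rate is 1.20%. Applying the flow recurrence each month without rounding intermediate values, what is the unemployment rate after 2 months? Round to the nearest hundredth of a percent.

Unemployment rate after two months ≈ 2.63%.

With a fixed labor force, u_{t+1} = u_t + s·(1−u_t) − f·u_t = u_t·(1−s−f) + s.
Here 1−s−f = 0.643 and s = 0.013.
u_1 = 0.012000 × 0.643 + 0.013 = 0.020716.
u_2 = 0.020716 × 0.643 + 0.013 = 0.026320.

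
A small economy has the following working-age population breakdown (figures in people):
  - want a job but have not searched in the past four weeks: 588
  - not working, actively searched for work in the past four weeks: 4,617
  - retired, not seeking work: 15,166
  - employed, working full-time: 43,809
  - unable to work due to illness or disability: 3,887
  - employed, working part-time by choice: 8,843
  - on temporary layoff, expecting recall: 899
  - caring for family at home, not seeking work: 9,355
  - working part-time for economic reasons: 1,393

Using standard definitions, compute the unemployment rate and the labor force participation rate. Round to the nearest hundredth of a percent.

Employed = 43,809 + 8,843 + 1,393 = 54,045 (anyone who worked, including part-time for economic reasons, counts as employed).
Unemployed = 4,617 + 899 = 5,516 (jobless and actively searching, or on temporary layoff).
Labor force = 54,045 + 5,516 = 59,561.
Not in labor force = 588 + 15,166 + 3,887 + 9,355 = 28,996 (those not working and not actively searching are outside the labor force — including those who want a job but have given up searching).
Civilian working-age population = 59,561 + 28,996 = 88,557.
Unemployment rate = 5,516 / 59,561 = 9.26%.
Labor force participation rate = 59,561 / 88,557 = 67.26%.

Unemployment rate ≈ 9.26%; labor force participation rate ≈ 67.26%.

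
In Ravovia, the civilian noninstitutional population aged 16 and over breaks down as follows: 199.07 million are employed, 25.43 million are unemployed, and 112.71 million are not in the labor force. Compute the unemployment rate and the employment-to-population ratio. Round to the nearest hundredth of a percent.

Labor force = employed + unemployed = 199.07 + 25.43 = 224.50 million.
Working-age population = 224.50 + 112.71 = 337.21 million.
Unemployment rate = 25.43 / 224.50 = 11.33%.
Employment-population ratio = 199.07 / 337.21 = 59.03%.

Unemployment rate ≈ 11.33%; employment-population ratio ≈ 59.03%.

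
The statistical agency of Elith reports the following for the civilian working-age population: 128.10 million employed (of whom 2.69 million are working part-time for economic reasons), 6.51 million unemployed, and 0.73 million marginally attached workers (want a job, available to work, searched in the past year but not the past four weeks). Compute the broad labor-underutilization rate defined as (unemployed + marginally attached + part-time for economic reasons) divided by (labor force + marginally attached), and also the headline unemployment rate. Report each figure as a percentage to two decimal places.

Labor force = 128.10 + 6.51 = 134.61 million.
Numerator = 6.51 + 0.73 + 2.69 = 9.93 million.
Denominator = 134.61 + 0.73 = 135.34 million.
Broad rate = 9.93 / 135.34 = 7.34%.
Headline unemployment rate = 6.51 / 134.61 = 4.84%.

Broad underutilization rate ≈ 7.34%; headline unemployment rate ≈ 4.84%.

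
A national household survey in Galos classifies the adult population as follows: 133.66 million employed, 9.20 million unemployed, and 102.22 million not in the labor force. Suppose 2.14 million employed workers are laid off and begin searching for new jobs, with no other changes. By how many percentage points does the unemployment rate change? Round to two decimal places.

Initially, labor force = 133.66 + 9.20 = 142.86 million, so u = 9.20/142.86 = 6.44%.
After the change, employed falls and unemployed rises by 2.14; labor force unchanged → E = 131.52, U = 11.34, labor force = 142.86 million.
New unemployment rate = 11.34 / 142.86 = 7.94%.
Change = 7.94% − 6.44% = +1.50 percentage points.

The unemployment rate changes by +1.50 percentage points.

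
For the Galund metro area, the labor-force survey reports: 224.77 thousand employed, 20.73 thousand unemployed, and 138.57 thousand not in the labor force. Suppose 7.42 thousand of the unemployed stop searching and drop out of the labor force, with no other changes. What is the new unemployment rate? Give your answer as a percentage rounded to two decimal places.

New unemployment rate ≈ 5.59%.

Initially, labor force = 224.77 + 20.73 = 245.50 thousand, so u = 20.73/245.50 = 8.44%.
After the change, unemployed and labor force both fall by 7.42 → E = 224.77, U = 13.31, labor force = 238.08 thousand.
New unemployment rate = 13.31 / 238.08 = 5.59%.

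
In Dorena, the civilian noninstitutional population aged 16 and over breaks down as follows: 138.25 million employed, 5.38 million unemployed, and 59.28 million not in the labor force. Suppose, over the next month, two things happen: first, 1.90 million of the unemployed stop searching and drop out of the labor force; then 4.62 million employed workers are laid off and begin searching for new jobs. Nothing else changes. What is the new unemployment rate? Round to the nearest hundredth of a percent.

Initially, labor force = 138.25 + 5.38 = 143.63 million, so u = 5.38/143.63 = 3.75%.
After the first change, unemployed and labor force both fall by 1.90 → E = 138.25, U = 3.48, labor force = 141.73 million.
After the second change, employed falls and unemployed rises by 4.62; labor force unchanged → E = 133.63, U = 8.10, labor force = 141.73 million.
New unemployment rate = 8.10 / 141.73 = 5.72%.

New unemployment rate ≈ 5.72%.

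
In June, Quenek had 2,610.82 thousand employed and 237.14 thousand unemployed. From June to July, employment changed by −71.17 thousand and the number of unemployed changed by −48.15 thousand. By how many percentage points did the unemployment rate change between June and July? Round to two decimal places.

The unemployment rate changed by −1.40 percentage points.

June: labor force = 2,610.82 + 237.14 = 2,847.96; u = 237.14/2,847.96 = 8.33%.
July: labor force = 2,539.65 + 188.99 = 2,728.64; u = 188.99/2,728.64 = 6.93%.
Change = 6.93% − 8.33% = −1.40 pp.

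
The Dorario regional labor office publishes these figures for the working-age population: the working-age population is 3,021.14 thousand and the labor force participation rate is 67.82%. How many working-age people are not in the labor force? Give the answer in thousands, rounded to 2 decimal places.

About 972.20 thousand are not in the labor force.

Share not in the labor force = 1 − 0.6782 = 0.3218.
Not in labor force = 0.3218 × 3,021.14 ≈ 972.20 thousand.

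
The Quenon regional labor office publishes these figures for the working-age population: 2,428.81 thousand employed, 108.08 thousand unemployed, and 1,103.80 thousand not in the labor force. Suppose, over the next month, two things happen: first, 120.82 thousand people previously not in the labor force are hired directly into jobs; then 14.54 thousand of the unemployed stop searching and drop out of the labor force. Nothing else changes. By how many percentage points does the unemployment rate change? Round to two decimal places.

The unemployment rate changes by −0.72 percentage points.

Initially, labor force = 2,428.81 + 108.08 = 2,536.89 thousand, so u = 108.08/2,536.89 = 4.26%.
After the first change, employed and labor force both rise by 120.82; unemployed unchanged → E = 2,549.63, U = 108.08, labor force = 2,657.71 thousand.
After the second change, unemployed and labor force both fall by 14.54 → E = 2,549.63, U = 93.54, labor force = 2,643.17 thousand.
New unemployment rate = 93.54 / 2,643.17 = 3.54%.
Change = 3.54% − 4.26% = −0.72 percentage points.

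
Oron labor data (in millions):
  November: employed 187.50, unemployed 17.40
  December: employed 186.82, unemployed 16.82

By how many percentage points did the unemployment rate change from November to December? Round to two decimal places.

November: labor force = 187.50 + 17.40 = 204.90; u = 17.40/204.90 = 8.49%.
December: labor force = 186.82 + 16.82 = 203.64; u = 16.82/203.64 = 8.26%.
Change = 8.26% − 8.49% = −0.23 pp.

The unemployment rate changed by −0.23 percentage points.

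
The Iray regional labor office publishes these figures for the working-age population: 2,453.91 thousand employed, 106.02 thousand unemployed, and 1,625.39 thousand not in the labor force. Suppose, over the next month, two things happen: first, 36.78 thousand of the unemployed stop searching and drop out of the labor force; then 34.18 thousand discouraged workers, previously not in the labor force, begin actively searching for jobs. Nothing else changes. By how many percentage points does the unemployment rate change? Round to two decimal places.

Initially, labor force = 2,453.91 + 106.02 = 2,559.93 thousand, so u = 106.02/2,559.93 = 4.14%.
After the first change, unemployed and labor force both fall by 36.78 → E = 2,453.91, U = 69.24, labor force = 2,523.15 thousand.
After the second change, unemployed and labor force both rise by 34.18 → E = 2,453.91, U = 103.42, labor force = 2,557.33 thousand.
New unemployment rate = 103.42 / 2,557.33 = 4.04%.
Change = 4.04% − 4.14% = −0.10 percentage points.

The unemployment rate changes by −0.10 percentage points.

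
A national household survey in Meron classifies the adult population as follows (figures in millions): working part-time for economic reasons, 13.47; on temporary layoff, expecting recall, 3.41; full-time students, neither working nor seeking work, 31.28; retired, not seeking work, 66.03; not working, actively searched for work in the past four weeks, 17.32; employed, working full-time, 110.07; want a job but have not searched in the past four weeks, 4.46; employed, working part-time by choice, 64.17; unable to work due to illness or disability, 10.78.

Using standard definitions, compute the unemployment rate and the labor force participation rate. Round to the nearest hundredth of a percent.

Employed = 13.47 + 110.07 + 64.17 = 187.71 million (anyone who worked, including part-time for economic reasons, counts as employed).
Unemployed = 3.41 + 17.32 = 20.73 million (jobless and actively searching, or on temporary layoff).
Labor force = 187.71 + 20.73 = 208.44 million.
Not in labor force = 31.28 + 66.03 + 4.46 + 10.78 = 112.55 million (those not working and not actively searching are outside the labor force — including those who want a job but have given up searching).
Civilian working-age population = 208.44 + 112.55 = 320.99 million.
Unemployment rate = 20.73 / 208.44 = 9.95%.
Labor force participation rate = 208.44 / 320.99 = 64.94%.

Unemployment rate ≈ 9.95%; labor force participation rate ≈ 64.94%.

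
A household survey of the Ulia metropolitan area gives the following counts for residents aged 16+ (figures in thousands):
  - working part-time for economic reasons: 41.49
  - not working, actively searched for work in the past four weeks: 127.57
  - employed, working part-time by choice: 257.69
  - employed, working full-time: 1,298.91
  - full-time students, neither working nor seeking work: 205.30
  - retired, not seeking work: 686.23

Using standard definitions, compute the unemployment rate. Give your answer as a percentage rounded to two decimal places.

Unemployment rate ≈ 7.39%.

Employed = 41.49 + 257.69 + 1,298.91 = 1,598.09 thousand (anyone who worked, including part-time for economic reasons, counts as employed).
Unemployed = 127.57 thousand.
Labor force = 1,598.09 + 127.57 = 1,725.66 thousand.
Unemployment rate = 127.57 / 1,725.66 = 7.39%.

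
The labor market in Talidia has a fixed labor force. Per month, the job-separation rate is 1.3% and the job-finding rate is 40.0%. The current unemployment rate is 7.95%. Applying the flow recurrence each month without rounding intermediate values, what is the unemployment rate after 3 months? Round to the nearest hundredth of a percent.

Unemployment rate after three months ≈ 4.12%.

With a fixed labor force, u_{t+1} = u_t + s·(1−u_t) − f·u_t = u_t·(1−s−f) + s.
Here 1−s−f = 0.587 and s = 0.013.
u_1 = 0.079500 × 0.587 + 0.013 = 0.059666.
u_2 = 0.059666 × 0.587 + 0.013 = 0.048024.
u_3 = 0.048024 × 0.587 + 0.013 = 0.041190.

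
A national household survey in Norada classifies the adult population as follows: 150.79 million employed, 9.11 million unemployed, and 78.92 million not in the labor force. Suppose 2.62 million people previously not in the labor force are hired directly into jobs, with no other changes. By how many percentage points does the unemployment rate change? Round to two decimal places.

Initially, labor force = 150.79 + 9.11 = 159.90 million, so u = 9.11/159.90 = 5.70%.
After the change, employed and labor force both rise by 2.62; unemployed unchanged → E = 153.41, U = 9.11, labor force = 162.52 million.
New unemployment rate = 9.11 / 162.52 = 5.61%.
Change = 5.61% − 5.70% = −0.09 percentage points.

The unemployment rate changes by −0.09 percentage points.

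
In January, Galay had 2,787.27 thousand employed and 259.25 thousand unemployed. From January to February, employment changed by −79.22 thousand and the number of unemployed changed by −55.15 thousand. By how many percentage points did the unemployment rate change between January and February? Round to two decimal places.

January: labor force = 2,787.27 + 259.25 = 3,046.52; u = 259.25/3,046.52 = 8.51%.
February: labor force = 2,708.05 + 204.10 = 2,912.15; u = 204.10/2,912.15 = 7.01%.
Change = 7.01% − 8.51% = −1.50 pp.

The unemployment rate changed by −1.50 percentage points.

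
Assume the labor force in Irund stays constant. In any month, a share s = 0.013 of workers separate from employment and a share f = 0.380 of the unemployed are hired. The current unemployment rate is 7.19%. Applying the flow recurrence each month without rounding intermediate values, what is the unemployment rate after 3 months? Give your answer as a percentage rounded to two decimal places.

With a fixed labor force, u_{t+1} = u_t + s·(1−u_t) − f·u_t = u_t·(1−s−f) + s.
Here 1−s−f = 0.607 and s = 0.013.
u_1 = 0.071900 × 0.607 + 0.013 = 0.056643.
u_2 = 0.056643 × 0.607 + 0.013 = 0.047382.
u_3 = 0.047382 × 0.607 + 0.013 = 0.041761.

Unemployment rate after three months ≈ 4.18%.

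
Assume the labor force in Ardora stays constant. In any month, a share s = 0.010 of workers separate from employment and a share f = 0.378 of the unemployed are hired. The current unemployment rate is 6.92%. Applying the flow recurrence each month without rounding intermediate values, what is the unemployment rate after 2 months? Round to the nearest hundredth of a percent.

Unemployment rate after two months ≈ 4.20%.

With a fixed labor force, u_{t+1} = u_t + s·(1−u_t) − f·u_t = u_t·(1−s−f) + s.
Here 1−s−f = 0.612 and s = 0.010.
u_1 = 0.069200 × 0.612 + 0.010 = 0.052350.
u_2 = 0.052350 × 0.612 + 0.010 = 0.042038.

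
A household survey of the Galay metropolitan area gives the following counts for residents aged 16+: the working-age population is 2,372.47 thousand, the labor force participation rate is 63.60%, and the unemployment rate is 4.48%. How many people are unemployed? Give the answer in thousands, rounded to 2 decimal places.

About 67.60 thousand are unemployed.

Labor force = 0.6360 × 2,372.47 = 1,508.89 thousand.
Unemployed = 0.0448 × 1,508.89 ≈ 67.60 thousand.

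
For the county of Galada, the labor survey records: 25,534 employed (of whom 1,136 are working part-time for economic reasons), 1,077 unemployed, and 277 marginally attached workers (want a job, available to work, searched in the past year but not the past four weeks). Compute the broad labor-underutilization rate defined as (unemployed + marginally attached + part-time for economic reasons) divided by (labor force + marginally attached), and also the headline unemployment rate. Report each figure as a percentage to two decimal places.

Broad underutilization rate ≈ 9.26%; headline unemployment rate ≈ 4.05%.

Labor force = 25,534 + 1,077 = 26,611.
Numerator = 1,077 + 277 + 1,136 = 2,490.
Denominator = 26,611 + 277 = 26,888.
Broad rate = 2,490 / 26,888 = 9.26%.
Headline unemployment rate = 1,077 / 26,611 = 4.05%.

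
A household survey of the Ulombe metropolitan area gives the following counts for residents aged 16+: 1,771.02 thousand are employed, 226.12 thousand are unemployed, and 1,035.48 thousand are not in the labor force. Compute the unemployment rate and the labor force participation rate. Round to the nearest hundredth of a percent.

Labor force = employed + unemployed = 1,771.02 + 226.12 = 1,997.14 thousand.
Working-age population = 1,997.14 + 1,035.48 = 3,032.62 thousand.
Unemployment rate = 226.12 / 1,997.14 = 11.32%.
Labor force participation rate = 1,997.14 / 3,032.62 = 65.86%.

Unemployment rate ≈ 11.32%; labor force participation rate ≈ 65.86%.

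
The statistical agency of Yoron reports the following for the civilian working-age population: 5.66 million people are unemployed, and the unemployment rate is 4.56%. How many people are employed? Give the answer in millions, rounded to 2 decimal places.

Labor force = U / u = 5.66 / 0.0456 ≈ 124.12 million.
Employed = labor force − unemployed = 124.12 − 5.66 = 118.46 million.

About 118.46 million are employed.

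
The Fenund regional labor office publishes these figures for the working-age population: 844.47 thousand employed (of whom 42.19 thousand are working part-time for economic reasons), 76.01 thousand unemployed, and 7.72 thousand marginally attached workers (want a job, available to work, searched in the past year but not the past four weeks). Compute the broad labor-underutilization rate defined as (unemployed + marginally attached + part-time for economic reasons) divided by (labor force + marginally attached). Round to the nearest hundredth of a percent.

Broad underutilization rate ≈ 13.57%.

Labor force = 844.47 + 76.01 = 920.48 thousand.
Numerator = 76.01 + 7.72 + 42.19 = 125.92 thousand.
Denominator = 920.48 + 7.72 = 928.20 thousand.
Broad rate = 125.92 / 928.20 = 13.57%.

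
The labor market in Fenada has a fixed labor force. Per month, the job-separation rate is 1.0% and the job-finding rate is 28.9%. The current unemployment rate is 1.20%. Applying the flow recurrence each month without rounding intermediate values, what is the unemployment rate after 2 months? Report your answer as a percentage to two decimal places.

With a fixed labor force, u_{t+1} = u_t + s·(1−u_t) − f·u_t = u_t·(1−s−f) + s.
Here 1−s−f = 0.701 and s = 0.010.
u_1 = 0.012000 × 0.701 + 0.010 = 0.018412.
u_2 = 0.018412 × 0.701 + 0.010 = 0.022907.

Unemployment rate after two months ≈ 2.29%.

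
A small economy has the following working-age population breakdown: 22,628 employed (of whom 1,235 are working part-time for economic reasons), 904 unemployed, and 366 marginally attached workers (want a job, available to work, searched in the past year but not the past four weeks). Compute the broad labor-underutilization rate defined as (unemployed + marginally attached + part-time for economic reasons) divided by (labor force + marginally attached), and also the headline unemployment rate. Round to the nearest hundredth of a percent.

Labor force = 22,628 + 904 = 23,532.
Numerator = 904 + 366 + 1,235 = 2,505.
Denominator = 23,532 + 366 = 23,898.
Broad rate = 2,505 / 23,898 = 10.48%.
Headline unemployment rate = 904 / 23,532 = 3.84%.

Broad underutilization rate ≈ 10.48%; headline unemployment rate ≈ 3.84%.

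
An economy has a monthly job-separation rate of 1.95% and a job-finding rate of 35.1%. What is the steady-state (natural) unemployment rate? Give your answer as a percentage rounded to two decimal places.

At steady state the flows balance: s·E = f·U, so U/(E+U) = s/(s+f).
u* = 1.95 / (1.95 + 35.1) = 1.95 / 37.05 = 5.26%.

Steady-state unemployment rate ≈ 5.26%.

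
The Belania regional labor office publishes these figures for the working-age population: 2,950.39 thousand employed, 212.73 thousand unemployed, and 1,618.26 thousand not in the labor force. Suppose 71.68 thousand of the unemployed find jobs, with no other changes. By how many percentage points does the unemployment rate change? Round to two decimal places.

Initially, labor force = 2,950.39 + 212.73 = 3,163.12 thousand, so u = 212.73/3,163.12 = 6.73%.
After the change, unemployed falls and employed rises by 71.68; labor force unchanged → E = 3,022.07, U = 141.05, labor force = 3,163.12 thousand.
New unemployment rate = 141.05 / 3,163.12 = 4.46%.
Change = 4.46% − 6.73% = −2.27 percentage points.

The unemployment rate changes by −2.27 percentage points.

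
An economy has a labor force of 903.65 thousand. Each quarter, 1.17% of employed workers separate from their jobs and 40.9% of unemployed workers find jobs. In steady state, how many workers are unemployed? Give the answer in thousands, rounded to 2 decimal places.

About 25.13 thousand are unemployed in steady state.

Steady-state unemployment rate u* = s/(s+f) = 1.17/(1.17+40.9) = 0.027811.
Unemployed = u* × labor force = 0.027811 × 903.65 ≈ 25.13 thousand.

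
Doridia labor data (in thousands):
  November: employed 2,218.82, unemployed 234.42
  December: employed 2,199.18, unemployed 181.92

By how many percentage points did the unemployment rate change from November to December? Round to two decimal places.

The unemployment rate changed by −1.92 percentage points.

November: labor force = 2,218.82 + 234.42 = 2,453.24; u = 234.42/2,453.24 = 9.56%.
December: labor force = 2,199.18 + 181.92 = 2,381.10; u = 181.92/2,381.10 = 7.64%.
Change = 7.64% − 9.56% = −1.92 pp.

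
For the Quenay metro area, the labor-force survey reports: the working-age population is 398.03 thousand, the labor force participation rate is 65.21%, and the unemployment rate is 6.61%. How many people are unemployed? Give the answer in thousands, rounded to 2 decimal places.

About 17.16 thousand are unemployed.

Labor force = 0.6521 × 398.03 = 259.56 thousand.
Unemployed = 0.0661 × 259.56 ≈ 17.16 thousand.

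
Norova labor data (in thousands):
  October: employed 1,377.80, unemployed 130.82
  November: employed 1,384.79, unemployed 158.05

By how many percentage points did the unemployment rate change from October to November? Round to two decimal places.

The unemployment rate changed by +1.57 percentage points.

October: labor force = 1,377.80 + 130.82 = 1,508.62; u = 130.82/1,508.62 = 8.67%.
November: labor force = 1,384.79 + 158.05 = 1,542.84; u = 158.05/1,542.84 = 10.24%.
Change = 10.24% − 8.67% = +1.57 pp.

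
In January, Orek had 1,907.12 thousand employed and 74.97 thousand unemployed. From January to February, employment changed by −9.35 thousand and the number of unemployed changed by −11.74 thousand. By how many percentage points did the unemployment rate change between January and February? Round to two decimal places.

The unemployment rate changed by −0.56 percentage points.

January: labor force = 1,907.12 + 74.97 = 1,982.09; u = 74.97/1,982.09 = 3.78%.
February: labor force = 1,897.77 + 63.23 = 1,961.00; u = 63.23/1,961.00 = 3.22%.
Change = 3.22% − 3.78% = −0.56 pp.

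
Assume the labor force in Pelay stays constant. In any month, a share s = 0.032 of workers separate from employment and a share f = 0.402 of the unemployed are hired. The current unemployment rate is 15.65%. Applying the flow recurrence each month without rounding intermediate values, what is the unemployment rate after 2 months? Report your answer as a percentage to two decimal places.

With a fixed labor force, u_{t+1} = u_t + s·(1−u_t) − f·u_t = u_t·(1−s−f) + s.
Here 1−s−f = 0.566 and s = 0.032.
u_1 = 0.156500 × 0.566 + 0.032 = 0.120579.
u_2 = 0.120579 × 0.566 + 0.032 = 0.100248.

Unemployment rate after two months ≈ 10.02%.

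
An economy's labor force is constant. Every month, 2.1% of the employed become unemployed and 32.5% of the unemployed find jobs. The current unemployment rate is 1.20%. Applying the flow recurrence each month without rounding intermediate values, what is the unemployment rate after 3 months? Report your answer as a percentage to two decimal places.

Unemployment rate after three months ≈ 4.71%.

With a fixed labor force, u_{t+1} = u_t + s·(1−u_t) − f·u_t = u_t·(1−s−f) + s.
Here 1−s−f = 0.654 and s = 0.021.
u_1 = 0.012000 × 0.654 + 0.021 = 0.028848.
u_2 = 0.028848 × 0.654 + 0.021 = 0.039867.
u_3 = 0.039867 × 0.654 + 0.021 = 0.047073.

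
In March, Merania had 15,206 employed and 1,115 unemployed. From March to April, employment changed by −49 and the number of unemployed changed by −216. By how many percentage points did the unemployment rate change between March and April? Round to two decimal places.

March: labor force = 15,206 + 1,115 = 16,321; u = 1,115/16,321 = 6.83%.
April: labor force = 15,157 + 899 = 16,056; u = 899/16,056 = 5.60%.
Change = 5.60% − 6.83% = −1.23 pp.

The unemployment rate changed by −1.23 percentage points.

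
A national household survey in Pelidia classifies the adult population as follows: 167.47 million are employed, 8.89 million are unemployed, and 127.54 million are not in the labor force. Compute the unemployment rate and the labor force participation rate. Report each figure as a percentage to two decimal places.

Labor force = employed + unemployed = 167.47 + 8.89 = 176.36 million.
Working-age population = 176.36 + 127.54 = 303.90 million.
Unemployment rate = 8.89 / 176.36 = 5.04%.
Labor force participation rate = 176.36 / 303.90 = 58.03%.

Unemployment rate ≈ 5.04%; labor force participation rate ≈ 58.03%.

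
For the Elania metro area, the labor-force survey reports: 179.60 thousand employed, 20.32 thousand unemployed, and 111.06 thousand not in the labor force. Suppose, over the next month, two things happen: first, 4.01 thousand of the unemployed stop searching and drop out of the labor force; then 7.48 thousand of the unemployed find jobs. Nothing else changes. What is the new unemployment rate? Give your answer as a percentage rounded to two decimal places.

New unemployment rate ≈ 4.51%.

Initially, labor force = 179.60 + 20.32 = 199.92 thousand, so u = 20.32/199.92 = 10.16%.
After the first change, unemployed and labor force both fall by 4.01 → E = 179.60, U = 16.31, labor force = 195.91 thousand.
After the second change, unemployed falls and employed rises by 7.48; labor force unchanged → E = 187.08, U = 8.83, labor force = 195.91 thousand.
New unemployment rate = 8.83 / 195.91 = 4.51%.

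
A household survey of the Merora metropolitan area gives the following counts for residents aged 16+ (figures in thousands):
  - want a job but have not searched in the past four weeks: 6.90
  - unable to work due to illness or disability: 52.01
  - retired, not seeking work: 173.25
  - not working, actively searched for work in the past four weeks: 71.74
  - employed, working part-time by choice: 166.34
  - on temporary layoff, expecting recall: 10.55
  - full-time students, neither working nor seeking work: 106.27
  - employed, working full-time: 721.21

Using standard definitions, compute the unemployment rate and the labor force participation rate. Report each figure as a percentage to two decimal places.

Unemployment rate ≈ 8.48%; labor force participation rate ≈ 74.13%.

Employed = 166.34 + 721.21 = 887.55 thousand.
Unemployed = 71.74 + 10.55 = 82.29 thousand (jobless and actively searching, or on temporary layoff).
Labor force = 887.55 + 82.29 = 969.84 thousand.
Not in labor force = 6.90 + 52.01 + 173.25 + 106.27 = 338.43 thousand (those not working and not actively searching are outside the labor force — including those who want a job but have given up searching).
Civilian working-age population = 969.84 + 338.43 = 1,308.27 thousand.
Unemployment rate = 82.29 / 969.84 = 8.48%.
Labor force participation rate = 969.84 / 1,308.27 = 74.13%.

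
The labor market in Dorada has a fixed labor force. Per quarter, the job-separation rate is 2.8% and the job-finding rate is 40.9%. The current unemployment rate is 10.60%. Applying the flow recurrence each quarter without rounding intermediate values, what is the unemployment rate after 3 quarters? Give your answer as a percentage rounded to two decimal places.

Unemployment rate after three quarters ≈ 7.16%.

With a fixed labor force, u_{t+1} = u_t + s·(1−u_t) − f·u_t = u_t·(1−s−f) + s.
Here 1−s−f = 0.563 and s = 0.028.
u_1 = 0.106000 × 0.563 + 0.028 = 0.087678.
u_2 = 0.087678 × 0.563 + 0.028 = 0.077363.
u_3 = 0.077363 × 0.563 + 0.028 = 0.071555.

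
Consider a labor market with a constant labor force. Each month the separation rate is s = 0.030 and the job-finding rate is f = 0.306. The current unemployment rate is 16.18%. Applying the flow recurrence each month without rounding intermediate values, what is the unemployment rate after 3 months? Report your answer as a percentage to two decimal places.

With a fixed labor force, u_{t+1} = u_t + s·(1−u_t) − f·u_t = u_t·(1−s−f) + s.
Here 1−s−f = 0.664 and s = 0.030.
u_1 = 0.161800 × 0.664 + 0.030 = 0.137435.
u_2 = 0.137435 × 0.664 + 0.030 = 0.121257.
u_3 = 0.121257 × 0.664 + 0.030 = 0.110515.

Unemployment rate after three months ≈ 11.05%.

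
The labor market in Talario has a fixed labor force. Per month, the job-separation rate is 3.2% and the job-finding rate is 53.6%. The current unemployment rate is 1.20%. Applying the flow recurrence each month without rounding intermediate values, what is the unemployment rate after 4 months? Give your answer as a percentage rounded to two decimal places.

With a fixed labor force, u_{t+1} = u_t + s·(1−u_t) − f·u_t = u_t·(1−s−f) + s.
Here 1−s−f = 0.432 and s = 0.032.
u_1 = 0.012000 × 0.432 + 0.032 = 0.037184.
u_2 = 0.037184 × 0.432 + 0.032 = 0.048063.
u_3 = 0.048063 × 0.432 + 0.032 = 0.052763.
u_4 = 0.052763 × 0.432 + 0.032 = 0.054794.

Unemployment rate after four months ≈ 5.48%.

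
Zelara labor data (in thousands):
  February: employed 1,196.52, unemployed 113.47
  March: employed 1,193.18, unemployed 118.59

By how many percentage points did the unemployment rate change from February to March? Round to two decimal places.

February: labor force = 1,196.52 + 113.47 = 1,309.99; u = 113.47/1,309.99 = 8.66%.
March: labor force = 1,193.18 + 118.59 = 1,311.77; u = 118.59/1,311.77 = 9.04%.
Change = 9.04% − 8.66% = +0.38 pp.

The unemployment rate changed by +0.38 percentage points.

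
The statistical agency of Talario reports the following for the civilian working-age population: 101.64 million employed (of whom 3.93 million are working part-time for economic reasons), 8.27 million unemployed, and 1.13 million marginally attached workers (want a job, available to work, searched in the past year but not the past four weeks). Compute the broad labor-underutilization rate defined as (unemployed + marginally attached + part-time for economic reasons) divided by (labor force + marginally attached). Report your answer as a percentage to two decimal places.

Broad underutilization rate ≈ 12.00%.

Labor force = 101.64 + 8.27 = 109.91 million.
Numerator = 8.27 + 1.13 + 3.93 = 13.33 million.
Denominator = 109.91 + 1.13 = 111.04 million.
Broad rate = 13.33 / 111.04 = 12.00%.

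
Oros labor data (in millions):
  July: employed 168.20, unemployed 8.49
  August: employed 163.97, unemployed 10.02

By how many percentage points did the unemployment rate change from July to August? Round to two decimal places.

July: labor force = 168.20 + 8.49 = 176.69; u = 8.49/176.69 = 4.81%.
August: labor force = 163.97 + 10.02 = 173.99; u = 10.02/173.99 = 5.76%.
Change = 5.76% − 4.81% = +0.95 pp.

The unemployment rate changed by +0.95 percentage points.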